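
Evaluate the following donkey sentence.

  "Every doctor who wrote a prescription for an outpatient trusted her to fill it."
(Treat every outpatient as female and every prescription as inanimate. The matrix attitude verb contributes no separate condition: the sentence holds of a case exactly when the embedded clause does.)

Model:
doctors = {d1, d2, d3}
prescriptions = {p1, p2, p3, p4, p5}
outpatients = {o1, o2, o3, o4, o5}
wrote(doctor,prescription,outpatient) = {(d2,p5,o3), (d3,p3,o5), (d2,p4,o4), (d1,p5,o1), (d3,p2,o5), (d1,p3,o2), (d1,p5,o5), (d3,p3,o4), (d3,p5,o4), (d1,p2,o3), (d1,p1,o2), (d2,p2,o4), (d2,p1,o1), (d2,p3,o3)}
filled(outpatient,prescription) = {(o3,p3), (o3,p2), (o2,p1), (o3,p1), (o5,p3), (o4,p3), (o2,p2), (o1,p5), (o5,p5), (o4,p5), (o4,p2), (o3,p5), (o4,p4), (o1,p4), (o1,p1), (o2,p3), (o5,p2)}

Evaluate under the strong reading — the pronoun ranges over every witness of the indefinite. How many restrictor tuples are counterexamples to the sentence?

"her" takes "an outpatient" as antecedent and "it" takes "a prescription"; both are donkey pronouns co-varying with the restrictor.
Strong reading: for every (d,p,o) with wrote(d,p,o), filled(o,p).
Restrictor triples: (d1,p1,o2)→filled(o2,p1) ✓  (d1,p2,o3)→filled(o3,p2) ✓  (d1,p3,o2)→filled(o2,p3) ✓  (d1,p5,o1)→filled(o1,p5) ✓  (d1,p5,o5)→filled(o5,p5) ✓  (d2,p1,o1)→filled(o1,p1) ✓  (d2,p2,o4)→filled(o4,p2) ✓  (d2,p3,o3)→filled(o3,p3) ✓  (d2,p4,o4)→filled(o4,p4) ✓  (d2,p5,o3)→filled(o3,p5) ✓  (d3,p2,o5)→filled(o5,p2) ✓  (d3,p3,o4)→filled(o4,p3) ✓  (d3,p3,o5)→filled(o5,p3) ✓  (d3,p5,o4)→filled(o4,p5) ✓
Counterexamples (restrictor triples failing the scope): 0.

0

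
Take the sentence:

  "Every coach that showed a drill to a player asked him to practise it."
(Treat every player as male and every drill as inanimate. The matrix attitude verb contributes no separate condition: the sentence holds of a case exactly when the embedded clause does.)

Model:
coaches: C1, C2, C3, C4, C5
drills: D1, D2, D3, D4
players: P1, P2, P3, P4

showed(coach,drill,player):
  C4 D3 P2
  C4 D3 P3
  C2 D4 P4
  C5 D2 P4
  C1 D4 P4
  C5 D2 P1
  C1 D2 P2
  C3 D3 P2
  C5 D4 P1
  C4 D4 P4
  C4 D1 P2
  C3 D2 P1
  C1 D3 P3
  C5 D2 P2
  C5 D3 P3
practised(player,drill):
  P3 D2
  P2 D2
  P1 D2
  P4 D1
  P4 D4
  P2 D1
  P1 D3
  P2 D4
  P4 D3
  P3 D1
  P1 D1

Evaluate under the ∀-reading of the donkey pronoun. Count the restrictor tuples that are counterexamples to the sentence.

"him" takes "a player" as antecedent and "it" takes "a drill"; both are donkey pronouns co-varying with the restrictor.
Strong reading: for every (c,d,p) with showed(c,d,p), practised(p,d).
Restrictor triples: (C1,D2,P2)→practised(P2,D2) ✓  (C1,D3,P3)→practised(P3,D3) ✗  (C1,D4,P4)→practised(P4,D4) ✓  (C2,D4,P4)→practised(P4,D4) ✓  (C3,D2,P1)→practised(P1,D2) ✓  (C3,D3,P2)→practised(P2,D3) ✗  (C4,D1,P2)→practised(P2,D1) ✓  (C4,D3,P2)→practised(P2,D3) ✗  (C4,D3,P3)→practised(P3,D3) ✗  (C4,D4,P4)→practised(P4,D4) ✓  (C5,D2,P1)→practised(P1,D2) ✓  (C5,D2,P2)→practised(P2,D2) ✓  (C5,D2,P4)→practised(P4,D2) ✗  (C5,D3,P3)→practised(P3,D3) ✗  (C5,D4,P1)→practised(P1,D4) ✗
Counterexamples (restrictor triples failing the scope): 7.

7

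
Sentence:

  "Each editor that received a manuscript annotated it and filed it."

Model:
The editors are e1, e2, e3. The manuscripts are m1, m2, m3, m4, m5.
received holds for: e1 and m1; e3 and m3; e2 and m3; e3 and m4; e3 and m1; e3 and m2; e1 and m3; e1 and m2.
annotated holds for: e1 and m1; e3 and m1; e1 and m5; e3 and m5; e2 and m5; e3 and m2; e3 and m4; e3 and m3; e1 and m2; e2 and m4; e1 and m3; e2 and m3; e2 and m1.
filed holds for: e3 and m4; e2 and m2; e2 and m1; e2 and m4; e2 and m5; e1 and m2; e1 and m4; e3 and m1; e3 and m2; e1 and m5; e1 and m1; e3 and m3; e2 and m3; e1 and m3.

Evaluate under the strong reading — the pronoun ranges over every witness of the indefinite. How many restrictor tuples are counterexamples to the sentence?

"it" takes "a manuscript" as antecedent — a donkey pronoun bound across the clause boundary.
Strong reading: for every (e,m) with received(e,m), annotated(e,m) ∧ filed(e,m).
Restrictor pairs: (e1,m1) ✓  (e1,m2) ✓  (e1,m3) ✓  (e2,m3) ✓  (e3,m1) ✓  (e3,m2) ✓  (e3,m3) ✓  (e3,m4) ✓
Counterexamples (restrictor pairs failing the scope): 0.

0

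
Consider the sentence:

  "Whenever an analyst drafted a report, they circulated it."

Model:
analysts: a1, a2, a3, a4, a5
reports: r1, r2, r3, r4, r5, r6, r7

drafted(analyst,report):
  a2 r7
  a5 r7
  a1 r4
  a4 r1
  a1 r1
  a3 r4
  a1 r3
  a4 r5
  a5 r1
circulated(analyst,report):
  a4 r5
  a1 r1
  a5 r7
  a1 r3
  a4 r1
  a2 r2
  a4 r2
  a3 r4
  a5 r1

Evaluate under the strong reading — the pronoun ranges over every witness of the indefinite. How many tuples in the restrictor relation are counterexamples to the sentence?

2

"it" takes "a report" as antecedent — a donkey pronoun bound across the clause boundary.
Strong reading: for every (a,r) with drafted(a,r), circulated(a,r).
Restrictor pairs: (a1,r1) ✓  (a1,r3) ✓  (a1,r4) ✗  (a2,r7) ✗  (a3,r4) ✓  (a4,r1) ✓  (a4,r5) ✓  (a5,r1) ✓  (a5,r7) ✓
Counterexamples (restrictor pairs failing the scope): 2.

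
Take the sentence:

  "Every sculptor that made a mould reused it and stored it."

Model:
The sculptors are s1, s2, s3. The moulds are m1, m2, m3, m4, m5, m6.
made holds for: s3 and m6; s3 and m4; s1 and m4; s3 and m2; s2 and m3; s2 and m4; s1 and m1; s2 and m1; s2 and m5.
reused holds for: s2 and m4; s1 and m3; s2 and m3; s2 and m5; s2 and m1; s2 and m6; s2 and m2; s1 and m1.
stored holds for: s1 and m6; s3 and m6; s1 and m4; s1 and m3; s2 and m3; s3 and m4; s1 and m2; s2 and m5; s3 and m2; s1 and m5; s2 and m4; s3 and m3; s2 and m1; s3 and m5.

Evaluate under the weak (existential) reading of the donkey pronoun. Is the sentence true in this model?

"it" takes "a mould" as antecedent — a donkey pronoun bound across the clause boundary.
Weak reading: every sculptor s with some made-mould has at least one made-mould m such that reused(s,m) ∧ stored(s,m).
Per sculptor: s1:✗  s2:✓  s3:✗
s1 has no witness among its made-moulds.

False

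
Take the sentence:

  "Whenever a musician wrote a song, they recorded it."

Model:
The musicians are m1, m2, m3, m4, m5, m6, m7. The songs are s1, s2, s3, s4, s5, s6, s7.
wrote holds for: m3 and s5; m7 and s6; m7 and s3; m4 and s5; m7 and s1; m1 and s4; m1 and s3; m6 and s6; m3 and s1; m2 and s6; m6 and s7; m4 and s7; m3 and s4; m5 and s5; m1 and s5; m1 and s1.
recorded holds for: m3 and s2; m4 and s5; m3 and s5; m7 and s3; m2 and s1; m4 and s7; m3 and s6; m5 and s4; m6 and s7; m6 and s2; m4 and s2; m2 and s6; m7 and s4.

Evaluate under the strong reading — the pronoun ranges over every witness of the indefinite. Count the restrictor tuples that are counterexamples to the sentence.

"it" takes "a song" as antecedent — a donkey pronoun bound across the clause boundary.
Strong reading: for every (m,s) with wrote(m,s), recorded(m,s).
Restrictor pairs: (m1,s1) ✗  (m1,s3) ✗  (m1,s4) ✗  (m1,s5) ✗  (m2,s6) ✓  (m3,s1) ✗  (m3,s4) ✗  (m3,s5) ✓  (m4,s5) ✓  (m4,s7) ✓  (m5,s5) ✗  (m6,s6) ✗  (m6,s7) ✓  (m7,s1) ✗  (m7,s3) ✓  (m7,s6) ✗
Counterexamples (restrictor pairs failing the scope): 10.

10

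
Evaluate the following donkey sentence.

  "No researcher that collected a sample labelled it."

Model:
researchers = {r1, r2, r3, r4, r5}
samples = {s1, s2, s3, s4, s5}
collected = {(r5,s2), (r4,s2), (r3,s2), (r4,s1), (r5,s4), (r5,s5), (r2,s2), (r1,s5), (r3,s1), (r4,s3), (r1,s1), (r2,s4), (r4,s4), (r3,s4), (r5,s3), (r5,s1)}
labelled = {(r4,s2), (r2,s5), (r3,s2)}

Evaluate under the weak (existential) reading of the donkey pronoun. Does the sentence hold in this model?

"it" takes "a sample" as antecedent — a donkey pronoun bound across the clause boundary.
Truth condition: for no (r,s) with collected(r,s) does labelled(r,s) hold.
Restrictor pairs — does the scope hold? (r1,s1):fails  (r1,s5):fails  (r2,s2):fails  (r2,s4):fails  (r3,s1):fails  (r3,s2):holds  (r3,s4):fails  (r4,s1):fails  (r4,s2):holds  (r4,s3):fails  (r4,s4):fails  (r5,s1):fails  (r5,s2):fails  (r5,s3):fails  (r5,s4):fails  (r5,s5):fails
Scope holds for 2 pair(s), so the sentence is false.

False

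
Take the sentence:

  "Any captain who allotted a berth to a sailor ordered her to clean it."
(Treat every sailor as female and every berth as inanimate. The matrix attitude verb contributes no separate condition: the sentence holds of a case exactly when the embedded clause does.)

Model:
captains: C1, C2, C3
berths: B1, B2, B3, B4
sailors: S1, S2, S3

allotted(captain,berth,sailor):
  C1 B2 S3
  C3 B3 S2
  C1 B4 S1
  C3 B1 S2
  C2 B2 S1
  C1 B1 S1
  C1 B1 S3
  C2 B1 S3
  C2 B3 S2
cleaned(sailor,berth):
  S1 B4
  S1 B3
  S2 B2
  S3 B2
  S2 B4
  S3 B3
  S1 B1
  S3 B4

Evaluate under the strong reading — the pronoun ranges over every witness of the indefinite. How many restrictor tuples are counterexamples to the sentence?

6

"her" takes "a sailor" as antecedent and "it" takes "a berth"; both are donkey pronouns co-varying with the restrictor.
Strong reading: for every (c,b,s) with allotted(c,b,s), cleaned(s,b).
Restrictor triples: (C1,B1,S1)→cleaned(S1,B1) ✓  (C1,B1,S3)→cleaned(S3,B1) ✗  (C1,B2,S3)→cleaned(S3,B2) ✓  (C1,B4,S1)→cleaned(S1,B4) ✓  (C2,B1,S3)→cleaned(S3,B1) ✗  (C2,B2,S1)→cleaned(S1,B2) ✗  (C2,B3,S2)→cleaned(S2,B3) ✗  (C3,B1,S2)→cleaned(S2,B1) ✗  (C3,B3,S2)→cleaned(S2,B3) ✗
Counterexamples (restrictor triples failing the scope): 6.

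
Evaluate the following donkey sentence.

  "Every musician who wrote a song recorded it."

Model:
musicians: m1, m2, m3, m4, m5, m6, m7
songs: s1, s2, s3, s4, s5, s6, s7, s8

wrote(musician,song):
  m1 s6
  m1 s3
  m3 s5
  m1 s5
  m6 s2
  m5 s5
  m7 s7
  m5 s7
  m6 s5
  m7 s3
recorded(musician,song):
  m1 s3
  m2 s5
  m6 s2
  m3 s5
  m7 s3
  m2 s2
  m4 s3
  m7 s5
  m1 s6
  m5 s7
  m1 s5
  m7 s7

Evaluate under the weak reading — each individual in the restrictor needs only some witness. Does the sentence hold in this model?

"it" takes "a song" as antecedent — a donkey pronoun bound across the clause boundary.
Weak reading: every musician m with some wrote-song has at least one wrote-song s such that recorded(m,s).
Per musician: m1:✓  m3:✓  m5:✓  m6:✓  m7:✓
Every musician in the restrictor has a witness.

True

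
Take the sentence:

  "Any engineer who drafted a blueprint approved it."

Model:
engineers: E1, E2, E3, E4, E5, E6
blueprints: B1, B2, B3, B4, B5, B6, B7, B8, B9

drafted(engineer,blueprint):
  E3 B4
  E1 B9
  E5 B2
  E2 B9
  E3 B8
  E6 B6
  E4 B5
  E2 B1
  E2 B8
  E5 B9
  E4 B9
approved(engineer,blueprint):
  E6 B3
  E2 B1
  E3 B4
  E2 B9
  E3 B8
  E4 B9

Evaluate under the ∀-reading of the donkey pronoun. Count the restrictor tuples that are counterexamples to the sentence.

"it" takes "a blueprint" as antecedent — a donkey pronoun bound across the clause boundary.
Strong reading: for every (e,b) with drafted(e,b), approved(e,b).
Restrictor pairs: (E1,B9) ✗  (E2,B1) ✓  (E2,B8) ✗  (E2,B9) ✓  (E3,B4) ✓  (E3,B8) ✓  (E4,B5) ✗  (E4,B9) ✓  (E5,B2) ✗  (E5,B9) ✗  (E6,B6) ✗
Counterexamples (restrictor pairs failing the scope): 6.

6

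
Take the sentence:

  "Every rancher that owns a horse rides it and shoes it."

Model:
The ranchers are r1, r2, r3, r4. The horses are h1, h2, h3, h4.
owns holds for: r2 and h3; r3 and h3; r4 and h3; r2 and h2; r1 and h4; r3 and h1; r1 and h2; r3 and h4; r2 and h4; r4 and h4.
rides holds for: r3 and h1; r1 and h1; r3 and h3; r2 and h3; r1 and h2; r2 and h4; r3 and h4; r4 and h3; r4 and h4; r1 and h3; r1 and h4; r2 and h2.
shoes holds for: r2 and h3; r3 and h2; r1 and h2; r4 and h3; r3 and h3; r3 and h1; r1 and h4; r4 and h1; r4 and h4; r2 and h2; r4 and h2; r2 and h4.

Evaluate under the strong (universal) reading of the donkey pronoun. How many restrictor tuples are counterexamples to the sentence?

1

"it" takes "a horse" as antecedent — a donkey pronoun bound across the clause boundary.
Strong reading: for every (r,h) with owns(r,h), rides(r,h) ∧ shoes(r,h).
Restrictor pairs: (r1,h2) ✓  (r1,h4) ✓  (r2,h2) ✓  (r2,h3) ✓  (r2,h4) ✓  (r3,h1) ✓  (r3,h3) ✓  (r3,h4) ✗  (r4,h3) ✓  (r4,h4) ✓
Counterexamples (restrictor pairs failing the scope): 1.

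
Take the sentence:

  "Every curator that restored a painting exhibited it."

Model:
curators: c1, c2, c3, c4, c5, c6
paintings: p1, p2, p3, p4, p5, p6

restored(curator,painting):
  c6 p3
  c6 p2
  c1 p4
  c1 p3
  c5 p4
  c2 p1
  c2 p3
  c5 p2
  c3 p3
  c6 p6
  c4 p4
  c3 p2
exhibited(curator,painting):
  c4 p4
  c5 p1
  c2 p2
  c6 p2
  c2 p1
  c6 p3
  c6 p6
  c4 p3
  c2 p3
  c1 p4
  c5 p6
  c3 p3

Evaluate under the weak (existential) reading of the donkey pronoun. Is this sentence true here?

False

"it" takes "a painting" as antecedent — a donkey pronoun bound across the clause boundary.
Weak reading: every curator c with some restored-painting has at least one restored-painting p such that exhibited(c,p).
Per curator: c1:✓  c2:✓  c3:✓  c4:✓  c5:✗  c6:✓
c5 has no witness among its restored-paintings.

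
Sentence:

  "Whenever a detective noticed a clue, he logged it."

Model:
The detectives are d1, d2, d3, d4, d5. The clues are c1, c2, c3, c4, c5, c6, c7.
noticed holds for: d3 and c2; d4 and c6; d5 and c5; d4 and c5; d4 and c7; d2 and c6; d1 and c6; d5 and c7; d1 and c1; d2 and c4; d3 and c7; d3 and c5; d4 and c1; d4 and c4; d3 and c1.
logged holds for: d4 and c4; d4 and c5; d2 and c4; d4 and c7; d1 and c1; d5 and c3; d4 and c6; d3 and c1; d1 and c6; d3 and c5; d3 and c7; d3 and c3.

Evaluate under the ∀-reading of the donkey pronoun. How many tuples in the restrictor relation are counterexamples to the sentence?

5

"it" takes "a clue" as antecedent — a donkey pronoun bound across the clause boundary.
Strong reading: for every (d,c) with noticed(d,c), logged(d,c).
Restrictor pairs: (d1,c1) ✓  (d1,c6) ✓  (d2,c4) ✓  (d2,c6) ✗  (d3,c1) ✓  (d3,c2) ✗  (d3,c5) ✓  (d3,c7) ✓  (d4,c1) ✗  (d4,c4) ✓  (d4,c5) ✓  (d4,c6) ✓  (d4,c7) ✓  (d5,c5) ✗  (d5,c7) ✗
Counterexamples (restrictor pairs failing the scope): 5.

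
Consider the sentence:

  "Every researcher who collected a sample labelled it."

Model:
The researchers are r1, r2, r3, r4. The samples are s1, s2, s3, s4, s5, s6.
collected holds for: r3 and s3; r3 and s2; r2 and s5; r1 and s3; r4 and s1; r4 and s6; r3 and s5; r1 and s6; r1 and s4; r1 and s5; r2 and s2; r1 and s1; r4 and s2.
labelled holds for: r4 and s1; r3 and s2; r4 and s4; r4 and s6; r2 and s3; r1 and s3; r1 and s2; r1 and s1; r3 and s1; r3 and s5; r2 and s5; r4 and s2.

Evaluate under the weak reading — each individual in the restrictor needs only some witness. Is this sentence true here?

True

"it" takes "a sample" as antecedent — a donkey pronoun bound across the clause boundary.
Weak reading: every researcher r with some collected-sample has at least one collected-sample s such that labelled(r,s).
Per researcher: r1:✓  r2:✓  r3:✓  r4:✓
Every researcher in the restrictor has a witness.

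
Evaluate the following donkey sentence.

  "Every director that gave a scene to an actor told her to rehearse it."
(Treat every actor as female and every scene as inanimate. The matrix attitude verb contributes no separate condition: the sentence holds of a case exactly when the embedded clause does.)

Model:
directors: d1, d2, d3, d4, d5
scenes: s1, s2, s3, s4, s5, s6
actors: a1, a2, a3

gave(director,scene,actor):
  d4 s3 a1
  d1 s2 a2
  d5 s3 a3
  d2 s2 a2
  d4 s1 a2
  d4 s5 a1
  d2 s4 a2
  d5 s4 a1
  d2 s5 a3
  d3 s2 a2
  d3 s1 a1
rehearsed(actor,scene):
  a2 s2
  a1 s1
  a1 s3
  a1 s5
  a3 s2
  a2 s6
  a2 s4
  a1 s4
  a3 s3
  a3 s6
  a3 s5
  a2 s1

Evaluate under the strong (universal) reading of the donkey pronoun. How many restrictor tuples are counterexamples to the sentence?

"her" takes "an actor" as antecedent and "it" takes "a scene"; both are donkey pronouns co-varying with the restrictor.
Strong reading: for every (d,s,a) with gave(d,s,a), rehearsed(a,s).
Restrictor triples: (d1,s2,a2)→rehearsed(a2,s2) ✓  (d2,s2,a2)→rehearsed(a2,s2) ✓  (d2,s4,a2)→rehearsed(a2,s4) ✓  (d2,s5,a3)→rehearsed(a3,s5) ✓  (d3,s1,a1)→rehearsed(a1,s1) ✓  (d3,s2,a2)→rehearsed(a2,s2) ✓  (d4,s1,a2)→rehearsed(a2,s1) ✓  (d4,s3,a1)→rehearsed(a1,s3) ✓  (d4,s5,a1)→rehearsed(a1,s5) ✓  (d5,s3,a3)→rehearsed(a3,s3) ✓  (d5,s4,a1)→rehearsed(a1,s4) ✓
Counterexamples (restrictor triples failing the scope): 0.

0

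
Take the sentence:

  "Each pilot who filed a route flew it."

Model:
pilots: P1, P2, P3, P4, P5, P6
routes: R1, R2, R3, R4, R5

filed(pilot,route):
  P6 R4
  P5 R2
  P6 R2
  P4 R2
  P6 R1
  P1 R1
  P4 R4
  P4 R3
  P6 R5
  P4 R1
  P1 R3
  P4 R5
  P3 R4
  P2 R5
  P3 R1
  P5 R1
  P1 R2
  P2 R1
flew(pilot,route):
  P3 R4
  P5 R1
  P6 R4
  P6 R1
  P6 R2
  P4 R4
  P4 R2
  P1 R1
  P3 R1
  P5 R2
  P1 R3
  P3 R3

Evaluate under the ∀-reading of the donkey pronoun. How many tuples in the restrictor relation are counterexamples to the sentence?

"it" takes "a route" as antecedent — a donkey pronoun bound across the clause boundary.
Strong reading: for every (p,r) with filed(p,r), flew(p,r).
Restrictor pairs: (P1,R1) ✓  (P1,R2) ✗  (P1,R3) ✓  (P2,R1) ✗  (P2,R5) ✗  (P3,R1) ✓  (P3,R4) ✓  (P4,R1) ✗  (P4,R2) ✓  (P4,R3) ✗  (P4,R4) ✓  (P4,R5) ✗  (P5,R1) ✓  (P5,R2) ✓  (P6,R1) ✓  (P6,R2) ✓  (P6,R4) ✓  (P6,R5) ✗
Counterexamples (restrictor pairs failing the scope): 7.

7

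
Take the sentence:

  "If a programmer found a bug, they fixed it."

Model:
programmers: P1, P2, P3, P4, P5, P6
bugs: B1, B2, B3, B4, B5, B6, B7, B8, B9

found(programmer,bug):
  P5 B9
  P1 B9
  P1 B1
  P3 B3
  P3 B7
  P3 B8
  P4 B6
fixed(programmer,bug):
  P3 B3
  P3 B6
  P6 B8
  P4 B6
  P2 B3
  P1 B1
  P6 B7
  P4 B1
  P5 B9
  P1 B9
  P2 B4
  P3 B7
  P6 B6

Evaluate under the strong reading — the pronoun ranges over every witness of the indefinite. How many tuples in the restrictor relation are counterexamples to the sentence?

"it" takes "a bug" as antecedent — a donkey pronoun bound across the clause boundary.
Strong reading: for every (p,b) with found(p,b), fixed(p,b).
Restrictor pairs: (P1,B1) ✓  (P1,B9) ✓  (P3,B3) ✓  (P3,B7) ✓  (P3,B8) ✗  (P4,B6) ✓  (P5,B9) ✓
Counterexamples (restrictor pairs failing the scope): 1.

1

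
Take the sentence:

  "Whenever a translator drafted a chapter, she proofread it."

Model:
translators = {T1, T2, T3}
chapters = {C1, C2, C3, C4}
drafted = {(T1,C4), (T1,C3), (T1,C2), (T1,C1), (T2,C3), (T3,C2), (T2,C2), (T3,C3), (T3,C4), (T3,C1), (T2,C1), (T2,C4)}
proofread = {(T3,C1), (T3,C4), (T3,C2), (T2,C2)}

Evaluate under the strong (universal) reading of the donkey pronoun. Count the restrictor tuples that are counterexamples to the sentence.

8

"it" takes "a chapter" as antecedent — a donkey pronoun bound across the clause boundary.
Strong reading: for every (t,c) with drafted(t,c), proofread(t,c).
Restrictor pairs: (T1,C1) ✗  (T1,C2) ✗  (T1,C3) ✗  (T1,C4) ✗  (T2,C1) ✗  (T2,C2) ✓  (T2,C3) ✗  (T2,C4) ✗  (T3,C1) ✓  (T3,C2) ✓  (T3,C3) ✗  (T3,C4) ✓
Counterexamples (restrictor pairs failing the scope): 8.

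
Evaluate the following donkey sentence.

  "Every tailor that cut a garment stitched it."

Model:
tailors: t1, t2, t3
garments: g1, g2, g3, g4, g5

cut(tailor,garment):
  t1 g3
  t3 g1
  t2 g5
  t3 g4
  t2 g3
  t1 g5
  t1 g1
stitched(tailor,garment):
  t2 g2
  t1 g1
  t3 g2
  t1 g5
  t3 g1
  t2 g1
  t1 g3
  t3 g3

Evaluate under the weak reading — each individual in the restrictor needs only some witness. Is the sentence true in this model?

False

"it" takes "a garment" as antecedent — a donkey pronoun bound across the clause boundary.
Weak reading: every tailor t with some cut-garment has at least one cut-garment g such that stitched(t,g).
Per tailor: t1:✓  t2:✗  t3:✓
t2 has no witness among its cut-garments.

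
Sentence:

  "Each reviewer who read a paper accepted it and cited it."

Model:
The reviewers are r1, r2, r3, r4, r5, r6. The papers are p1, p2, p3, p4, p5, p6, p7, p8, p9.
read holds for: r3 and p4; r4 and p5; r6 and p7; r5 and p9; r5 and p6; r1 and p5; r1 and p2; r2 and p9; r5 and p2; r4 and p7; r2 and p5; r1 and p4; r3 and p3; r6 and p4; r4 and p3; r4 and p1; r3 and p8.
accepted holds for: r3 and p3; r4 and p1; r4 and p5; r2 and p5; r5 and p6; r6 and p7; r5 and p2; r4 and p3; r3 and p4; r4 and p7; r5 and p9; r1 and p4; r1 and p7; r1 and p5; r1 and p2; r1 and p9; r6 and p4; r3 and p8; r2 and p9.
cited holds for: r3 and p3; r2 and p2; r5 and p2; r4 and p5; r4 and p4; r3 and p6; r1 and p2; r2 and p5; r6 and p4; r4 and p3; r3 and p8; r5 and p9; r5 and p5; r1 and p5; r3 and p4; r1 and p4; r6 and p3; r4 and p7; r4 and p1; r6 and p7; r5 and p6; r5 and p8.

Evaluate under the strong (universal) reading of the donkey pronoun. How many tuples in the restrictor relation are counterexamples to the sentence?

1

"it" takes "a paper" as antecedent — a donkey pronoun bound across the clause boundary.
Strong reading: for every (r,p) with read(r,p), accepted(r,p) ∧ cited(r,p).
Restrictor pairs: (r1,p2) ✓  (r1,p4) ✓  (r1,p5) ✓  (r2,p5) ✓  (r2,p9) ✗  (r3,p3) ✓  (r3,p4) ✓  (r3,p8) ✓  (r4,p1) ✓  (r4,p3) ✓  (r4,p5) ✓  (r4,p7) ✓  (r5,p2) ✓  (r5,p6) ✓  (r5,p9) ✓  (r6,p4) ✓  (r6,p7) ✓
Counterexamples (restrictor pairs failing the scope): 1.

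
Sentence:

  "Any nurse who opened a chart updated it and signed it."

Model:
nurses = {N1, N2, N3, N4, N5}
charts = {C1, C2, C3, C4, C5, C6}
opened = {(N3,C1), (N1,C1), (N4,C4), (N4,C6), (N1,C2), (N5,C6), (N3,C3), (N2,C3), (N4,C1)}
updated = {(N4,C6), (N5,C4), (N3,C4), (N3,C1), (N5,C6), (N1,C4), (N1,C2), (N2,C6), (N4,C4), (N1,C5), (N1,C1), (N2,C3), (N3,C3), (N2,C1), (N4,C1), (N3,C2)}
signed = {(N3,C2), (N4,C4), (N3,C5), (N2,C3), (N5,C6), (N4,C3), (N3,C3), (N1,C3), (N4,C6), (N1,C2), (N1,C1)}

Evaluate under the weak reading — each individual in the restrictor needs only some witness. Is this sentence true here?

"it" takes "a chart" as antecedent — a donkey pronoun bound across the clause boundary.
Weak reading: every nurse n with some opened-chart has at least one opened-chart c such that updated(n,c) ∧ signed(n,c).
Per nurse: N1:✓  N2:✓  N3:✓  N4:✓  N5:✓
Every nurse in the restrictor has a witness.

True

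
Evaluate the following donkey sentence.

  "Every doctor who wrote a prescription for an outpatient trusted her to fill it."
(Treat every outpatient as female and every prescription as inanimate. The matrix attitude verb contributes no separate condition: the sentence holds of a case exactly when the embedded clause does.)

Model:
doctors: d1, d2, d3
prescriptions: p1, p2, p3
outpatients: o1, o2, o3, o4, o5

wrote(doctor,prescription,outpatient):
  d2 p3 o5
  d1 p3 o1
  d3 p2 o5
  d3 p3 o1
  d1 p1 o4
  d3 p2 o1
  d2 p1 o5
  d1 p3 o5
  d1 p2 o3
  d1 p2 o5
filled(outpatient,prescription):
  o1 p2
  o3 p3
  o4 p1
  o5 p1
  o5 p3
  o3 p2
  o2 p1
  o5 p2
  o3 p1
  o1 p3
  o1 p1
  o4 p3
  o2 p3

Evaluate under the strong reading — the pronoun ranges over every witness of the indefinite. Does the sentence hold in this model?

"her" takes "an outpatient" as antecedent and "it" takes "a prescription"; both are donkey pronouns co-varying with the restrictor.
Strong reading: for every (d,p,o) with wrote(d,p,o), filled(o,p).
Restrictor triples: (d1,p1,o4)→filled(o4,p1) ✓  (d1,p2,o3)→filled(o3,p2) ✓  (d1,p2,o5)→filled(o5,p2) ✓  (d1,p3,o1)→filled(o1,p3) ✓  (d1,p3,o5)→filled(o5,p3) ✓  (d2,p1,o5)→filled(o5,p1) ✓  (d2,p3,o5)→filled(o5,p3) ✓  (d3,p2,o1)→filled(o1,p2) ✓  (d3,p2,o5)→filled(o5,p2) ✓  (d3,p3,o1)→filled(o1,p3) ✓
Every restrictor triple satisfies the scope.

True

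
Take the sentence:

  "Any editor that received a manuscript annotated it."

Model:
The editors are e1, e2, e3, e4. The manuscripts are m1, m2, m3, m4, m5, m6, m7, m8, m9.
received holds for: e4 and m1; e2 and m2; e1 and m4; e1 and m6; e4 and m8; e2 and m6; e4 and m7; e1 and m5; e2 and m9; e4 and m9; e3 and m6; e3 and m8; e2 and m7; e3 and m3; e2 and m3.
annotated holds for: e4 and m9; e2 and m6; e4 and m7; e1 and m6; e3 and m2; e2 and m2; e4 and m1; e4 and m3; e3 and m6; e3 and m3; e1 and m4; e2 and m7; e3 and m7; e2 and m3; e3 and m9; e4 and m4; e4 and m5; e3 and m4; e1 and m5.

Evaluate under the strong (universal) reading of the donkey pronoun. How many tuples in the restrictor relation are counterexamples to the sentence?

3

"it" takes "a manuscript" as antecedent — a donkey pronoun bound across the clause boundary.
Strong reading: for every (e,m) with received(e,m), annotated(e,m).
Restrictor pairs: (e1,m4) ✓  (e1,m5) ✓  (e1,m6) ✓  (e2,m2) ✓  (e2,m3) ✓  (e2,m6) ✓  (e2,m7) ✓  (e2,m9) ✗  (e3,m3) ✓  (e3,m6) ✓  (e3,m8) ✗  (e4,m1) ✓  (e4,m7) ✓  (e4,m8) ✗  (e4,m9) ✓
Counterexamples (restrictor pairs failing the scope): 3.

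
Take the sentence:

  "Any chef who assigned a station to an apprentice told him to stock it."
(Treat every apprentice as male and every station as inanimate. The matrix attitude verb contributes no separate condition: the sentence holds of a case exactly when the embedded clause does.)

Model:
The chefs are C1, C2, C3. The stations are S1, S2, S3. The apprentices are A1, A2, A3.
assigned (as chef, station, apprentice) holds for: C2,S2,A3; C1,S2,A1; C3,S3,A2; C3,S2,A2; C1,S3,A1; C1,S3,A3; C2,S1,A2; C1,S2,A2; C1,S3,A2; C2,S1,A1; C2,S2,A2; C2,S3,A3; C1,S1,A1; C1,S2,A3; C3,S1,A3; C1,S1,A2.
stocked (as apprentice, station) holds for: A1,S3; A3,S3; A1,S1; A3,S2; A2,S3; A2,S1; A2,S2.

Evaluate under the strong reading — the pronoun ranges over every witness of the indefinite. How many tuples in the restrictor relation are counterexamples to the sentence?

"him" takes "an apprentice" as antecedent and "it" takes "a station"; both are donkey pronouns co-varying with the restrictor.
Strong reading: for every (c,s,a) with assigned(c,s,a), stocked(a,s).
Restrictor triples: (C1,S1,A1)→stocked(A1,S1) ✓  (C1,S1,A2)→stocked(A2,S1) ✓  (C1,S2,A1)→stocked(A1,S2) ✗  (C1,S2,A2)→stocked(A2,S2) ✓  (C1,S2,A3)→stocked(A3,S2) ✓  (C1,S3,A1)→stocked(A1,S3) ✓  (C1,S3,A2)→stocked(A2,S3) ✓  (C1,S3,A3)→stocked(A3,S3) ✓  (C2,S1,A1)→stocked(A1,S1) ✓  (C2,S1,A2)→stocked(A2,S1) ✓  (C2,S2,A2)→stocked(A2,S2) ✓  (C2,S2,A3)→stocked(A3,S2) ✓  (C2,S3,A3)→stocked(A3,S3) ✓  (C3,S1,A3)→stocked(A3,S1) ✗  (C3,S2,A2)→stocked(A2,S2) ✓  (C3,S3,A2)→stocked(A2,S3) ✓
Counterexamples (restrictor triples failing the scope): 2.

2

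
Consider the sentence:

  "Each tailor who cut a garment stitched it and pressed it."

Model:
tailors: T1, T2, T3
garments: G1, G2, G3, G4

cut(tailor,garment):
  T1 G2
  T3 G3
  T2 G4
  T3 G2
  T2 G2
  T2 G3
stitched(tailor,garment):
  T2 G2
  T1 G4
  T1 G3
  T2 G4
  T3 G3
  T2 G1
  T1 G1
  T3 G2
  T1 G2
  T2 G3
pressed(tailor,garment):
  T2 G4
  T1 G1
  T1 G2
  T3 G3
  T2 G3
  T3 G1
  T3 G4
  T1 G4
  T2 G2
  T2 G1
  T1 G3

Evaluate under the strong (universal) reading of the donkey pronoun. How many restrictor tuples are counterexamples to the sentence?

"it" takes "a garment" as antecedent — a donkey pronoun bound across the clause boundary.
Strong reading: for every (t,g) with cut(t,g), stitched(t,g) ∧ pressed(t,g).
Restrictor pairs: (T1,G2) ✓  (T2,G2) ✓  (T2,G3) ✓  (T2,G4) ✓  (T3,G2) ✗  (T3,G3) ✓
Counterexamples (restrictor pairs failing the scope): 1.

1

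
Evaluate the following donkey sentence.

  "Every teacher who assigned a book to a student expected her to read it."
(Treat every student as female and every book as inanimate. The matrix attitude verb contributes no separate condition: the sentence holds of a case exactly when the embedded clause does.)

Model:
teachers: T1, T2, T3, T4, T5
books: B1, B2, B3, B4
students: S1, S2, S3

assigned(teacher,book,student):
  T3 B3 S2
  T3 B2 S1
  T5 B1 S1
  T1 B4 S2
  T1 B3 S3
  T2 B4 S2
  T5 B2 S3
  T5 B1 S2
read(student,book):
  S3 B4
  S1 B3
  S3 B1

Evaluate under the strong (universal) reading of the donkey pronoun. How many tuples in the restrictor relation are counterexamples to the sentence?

8

"her" takes "a student" as antecedent and "it" takes "a book"; both are donkey pronouns co-varying with the restrictor.
Strong reading: for every (t,b,s) with assigned(t,b,s), read(s,b).
Restrictor triples: (T1,B3,S3)→read(S3,B3) ✗  (T1,B4,S2)→read(S2,B4) ✗  (T2,B4,S2)→read(S2,B4) ✗  (T3,B2,S1)→read(S1,B2) ✗  (T3,B3,S2)→read(S2,B3) ✗  (T5,B1,S1)→read(S1,B1) ✗  (T5,B1,S2)→read(S2,B1) ✗  (T5,B2,S3)→read(S3,B2) ✗
Counterexamples (restrictor triples failing the scope): 8.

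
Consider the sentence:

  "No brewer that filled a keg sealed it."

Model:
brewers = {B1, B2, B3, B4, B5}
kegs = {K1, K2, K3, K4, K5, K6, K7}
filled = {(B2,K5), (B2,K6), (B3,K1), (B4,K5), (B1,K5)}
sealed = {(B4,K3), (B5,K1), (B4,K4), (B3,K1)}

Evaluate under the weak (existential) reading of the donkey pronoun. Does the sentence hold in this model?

"it" takes "a keg" as antecedent — a donkey pronoun bound across the clause boundary.
Truth condition: for no (b,k) with filled(b,k) does sealed(b,k) hold.
Restrictor pairs — does the scope hold? (B1,K5):fails  (B2,K5):fails  (B2,K6):fails  (B3,K1):holds  (B4,K5):fails
Scope holds for 1 pair(s), so the sentence is false.

False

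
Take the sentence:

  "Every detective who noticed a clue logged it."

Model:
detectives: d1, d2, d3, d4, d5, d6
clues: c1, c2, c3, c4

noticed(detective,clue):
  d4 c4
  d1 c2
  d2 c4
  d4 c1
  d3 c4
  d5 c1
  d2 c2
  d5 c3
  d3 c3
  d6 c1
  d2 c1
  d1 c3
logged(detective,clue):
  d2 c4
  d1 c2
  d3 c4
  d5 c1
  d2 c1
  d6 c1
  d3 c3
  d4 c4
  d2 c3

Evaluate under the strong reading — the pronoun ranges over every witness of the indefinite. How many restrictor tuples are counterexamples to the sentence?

4

"it" takes "a clue" as antecedent — a donkey pronoun bound across the clause boundary.
Strong reading: for every (d,c) with noticed(d,c), logged(d,c).
Restrictor pairs: (d1,c2) ✓  (d1,c3) ✗  (d2,c1) ✓  (d2,c2) ✗  (d2,c4) ✓  (d3,c3) ✓  (d3,c4) ✓  (d4,c1) ✗  (d4,c4) ✓  (d5,c1) ✓  (d5,c3) ✗  (d6,c1) ✓
Counterexamples (restrictor pairs failing the scope): 4.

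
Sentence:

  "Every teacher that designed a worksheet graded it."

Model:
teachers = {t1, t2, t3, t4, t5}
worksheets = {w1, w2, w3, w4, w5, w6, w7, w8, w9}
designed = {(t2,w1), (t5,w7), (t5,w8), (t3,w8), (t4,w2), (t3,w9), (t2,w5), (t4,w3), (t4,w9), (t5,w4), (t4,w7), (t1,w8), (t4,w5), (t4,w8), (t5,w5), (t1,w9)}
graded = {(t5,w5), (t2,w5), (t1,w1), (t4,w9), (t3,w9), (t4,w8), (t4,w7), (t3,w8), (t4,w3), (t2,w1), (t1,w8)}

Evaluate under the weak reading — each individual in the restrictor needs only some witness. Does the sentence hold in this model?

True

"it" takes "a worksheet" as antecedent — a donkey pronoun bound across the clause boundary.
Weak reading: every teacher t with some designed-worksheet has at least one designed-worksheet w such that graded(t,w).
Per teacher: t1:✓  t2:✓  t3:✓  t4:✓  t5:✓
Every teacher in the restrictor has a witness.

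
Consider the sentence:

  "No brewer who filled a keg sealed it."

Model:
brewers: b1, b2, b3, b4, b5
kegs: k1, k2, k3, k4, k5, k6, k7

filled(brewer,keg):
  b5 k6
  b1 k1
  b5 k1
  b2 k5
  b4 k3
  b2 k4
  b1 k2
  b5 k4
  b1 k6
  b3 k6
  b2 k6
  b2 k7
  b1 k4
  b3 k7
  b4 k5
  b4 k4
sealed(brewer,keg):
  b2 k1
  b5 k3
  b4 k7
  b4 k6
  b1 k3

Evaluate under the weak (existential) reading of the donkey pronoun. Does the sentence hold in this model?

"it" takes "a keg" as antecedent — a donkey pronoun bound across the clause boundary.
Truth condition: for no (b,k) with filled(b,k) does sealed(b,k) hold.
Restrictor pairs — does the scope hold? (b1,k1):fails  (b1,k2):fails  (b1,k4):fails  (b1,k6):fails  (b2,k4):fails  (b2,k5):fails  (b2,k6):fails  (b2,k7):fails  (b3,k6):fails  (b3,k7):fails  (b4,k3):fails  (b4,k4):fails  (b4,k5):fails  (b5,k1):fails  (b5,k4):fails  (b5,k6):fails
Scope holds for no restrictor pair, so the sentence is true.

True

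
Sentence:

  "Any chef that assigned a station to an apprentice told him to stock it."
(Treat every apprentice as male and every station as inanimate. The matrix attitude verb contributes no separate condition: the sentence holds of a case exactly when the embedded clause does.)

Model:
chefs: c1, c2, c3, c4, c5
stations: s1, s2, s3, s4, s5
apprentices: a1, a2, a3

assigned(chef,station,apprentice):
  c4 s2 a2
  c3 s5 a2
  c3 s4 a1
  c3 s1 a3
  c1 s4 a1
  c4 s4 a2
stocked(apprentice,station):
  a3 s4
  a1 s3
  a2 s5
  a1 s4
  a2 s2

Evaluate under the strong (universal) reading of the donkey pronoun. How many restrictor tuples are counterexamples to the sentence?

"him" takes "an apprentice" as antecedent and "it" takes "a station"; both are donkey pronouns co-varying with the restrictor.
Strong reading: for every (c,s,a) with assigned(c,s,a), stocked(a,s).
Restrictor triples: (c1,s4,a1)→stocked(a1,s4) ✓  (c3,s1,a3)→stocked(a3,s1) ✗  (c3,s4,a1)→stocked(a1,s4) ✓  (c3,s5,a2)→stocked(a2,s5) ✓  (c4,s2,a2)→stocked(a2,s2) ✓  (c4,s4,a2)→stocked(a2,s4) ✗
Counterexamples (restrictor triples failing the scope): 2.

2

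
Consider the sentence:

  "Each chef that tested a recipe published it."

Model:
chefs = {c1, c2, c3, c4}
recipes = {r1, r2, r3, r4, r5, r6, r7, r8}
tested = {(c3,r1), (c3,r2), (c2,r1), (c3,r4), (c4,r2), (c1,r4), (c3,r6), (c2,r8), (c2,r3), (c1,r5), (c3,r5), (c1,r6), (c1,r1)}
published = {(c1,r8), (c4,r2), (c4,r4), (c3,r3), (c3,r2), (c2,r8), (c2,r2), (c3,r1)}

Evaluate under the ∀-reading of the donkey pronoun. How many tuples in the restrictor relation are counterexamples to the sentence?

"it" takes "a recipe" as antecedent — a donkey pronoun bound across the clause boundary.
Strong reading: for every (c,r) with tested(c,r), published(c,r).
Restrictor pairs: (c1,r1) ✗  (c1,r4) ✗  (c1,r5) ✗  (c1,r6) ✗  (c2,r1) ✗  (c2,r3) ✗  (c2,r8) ✓  (c3,r1) ✓  (c3,r2) ✓  (c3,r4) ✗  (c3,r5) ✗  (c3,r6) ✗  (c4,r2) ✓
Counterexamples (restrictor pairs failing the scope): 9.

9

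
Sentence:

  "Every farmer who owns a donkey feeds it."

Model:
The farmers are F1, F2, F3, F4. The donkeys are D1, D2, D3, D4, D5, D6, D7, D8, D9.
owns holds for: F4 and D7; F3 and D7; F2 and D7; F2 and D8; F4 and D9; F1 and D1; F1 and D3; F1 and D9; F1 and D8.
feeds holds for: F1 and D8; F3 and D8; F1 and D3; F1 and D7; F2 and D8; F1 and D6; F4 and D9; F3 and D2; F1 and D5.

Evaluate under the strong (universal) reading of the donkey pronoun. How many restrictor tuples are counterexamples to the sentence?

5

"it" takes "a donkey" as antecedent — a donkey pronoun bound across the clause boundary.
Strong reading: for every (f,d) with owns(f,d), feeds(f,d).
Restrictor pairs: (F1,D1) ✗  (F1,D3) ✓  (F1,D8) ✓  (F1,D9) ✗  (F2,D7) ✗  (F2,D8) ✓  (F3,D7) ✗  (F4,D7) ✗  (F4,D9) ✓
Counterexamples (restrictor pairs failing the scope): 5.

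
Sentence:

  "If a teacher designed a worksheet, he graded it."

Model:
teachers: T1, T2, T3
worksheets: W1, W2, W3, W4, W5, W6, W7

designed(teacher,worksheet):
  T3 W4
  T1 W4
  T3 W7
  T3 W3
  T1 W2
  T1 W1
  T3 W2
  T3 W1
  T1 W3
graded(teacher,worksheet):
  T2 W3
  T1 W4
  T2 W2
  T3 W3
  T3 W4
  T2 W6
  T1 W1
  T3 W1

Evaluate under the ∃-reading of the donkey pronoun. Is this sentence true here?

"it" takes "a worksheet" as antecedent — a donkey pronoun bound across the clause boundary.
Weak reading: every teacher t with some designed-worksheet has at least one designed-worksheet w such that graded(t,w).
Per teacher: T1:✓  T3:✓
Every teacher in the restrictor has a witness.

True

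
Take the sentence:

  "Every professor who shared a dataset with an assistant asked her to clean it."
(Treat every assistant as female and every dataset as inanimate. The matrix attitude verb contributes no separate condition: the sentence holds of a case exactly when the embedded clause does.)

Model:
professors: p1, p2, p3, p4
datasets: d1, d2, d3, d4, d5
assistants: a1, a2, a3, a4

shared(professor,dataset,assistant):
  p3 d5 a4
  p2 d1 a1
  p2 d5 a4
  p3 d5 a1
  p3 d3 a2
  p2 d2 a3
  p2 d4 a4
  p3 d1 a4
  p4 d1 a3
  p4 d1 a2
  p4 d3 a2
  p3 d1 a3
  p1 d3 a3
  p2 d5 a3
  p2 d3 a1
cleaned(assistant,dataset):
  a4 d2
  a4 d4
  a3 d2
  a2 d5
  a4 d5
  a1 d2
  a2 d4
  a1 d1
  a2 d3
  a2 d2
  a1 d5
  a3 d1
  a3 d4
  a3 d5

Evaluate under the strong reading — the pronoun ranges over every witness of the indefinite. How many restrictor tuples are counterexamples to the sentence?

"her" takes "an assistant" as antecedent and "it" takes "a dataset"; both are donkey pronouns co-varying with the restrictor.
Strong reading: for every (p,d,a) with shared(p,d,a), cleaned(a,d).
Restrictor triples: (p1,d3,a3)→cleaned(a3,d3) ✗  (p2,d1,a1)→cleaned(a1,d1) ✓  (p2,d2,a3)→cleaned(a3,d2) ✓  (p2,d3,a1)→cleaned(a1,d3) ✗  (p2,d4,a4)→cleaned(a4,d4) ✓  (p2,d5,a3)→cleaned(a3,d5) ✓  (p2,d5,a4)→cleaned(a4,d5) ✓  (p3,d1,a3)→cleaned(a3,d1) ✓  (p3,d1,a4)→cleaned(a4,d1) ✗  (p3,d3,a2)→cleaned(a2,d3) ✓  (p3,d5,a1)→cleaned(a1,d5) ✓  (p3,d5,a4)→cleaned(a4,d5) ✓  (p4,d1,a2)→cleaned(a2,d1) ✗  (p4,d1,a3)→cleaned(a3,d1) ✓  (p4,d3,a2)→cleaned(a2,d3) ✓
Counterexamples (restrictor triples failing the scope): 4.

4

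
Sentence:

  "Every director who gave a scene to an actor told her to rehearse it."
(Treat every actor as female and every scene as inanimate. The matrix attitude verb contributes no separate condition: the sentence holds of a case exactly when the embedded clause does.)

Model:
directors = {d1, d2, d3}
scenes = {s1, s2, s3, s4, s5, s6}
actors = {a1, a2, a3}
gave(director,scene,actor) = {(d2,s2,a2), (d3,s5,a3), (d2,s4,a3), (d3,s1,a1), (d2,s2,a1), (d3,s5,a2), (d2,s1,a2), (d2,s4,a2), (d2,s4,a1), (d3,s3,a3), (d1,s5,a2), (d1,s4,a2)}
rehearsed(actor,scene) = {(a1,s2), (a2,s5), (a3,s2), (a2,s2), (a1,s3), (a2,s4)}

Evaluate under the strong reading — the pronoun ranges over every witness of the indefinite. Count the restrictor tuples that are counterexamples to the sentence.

"her" takes "an actor" as antecedent and "it" takes "a scene"; both are donkey pronouns co-varying with the restrictor.
Strong reading: for every (d,s,a) with gave(d,s,a), rehearsed(a,s).
Restrictor triples: (d1,s4,a2)→rehearsed(a2,s4) ✓  (d1,s5,a2)→rehearsed(a2,s5) ✓  (d2,s1,a2)→rehearsed(a2,s1) ✗  (d2,s2,a1)→rehearsed(a1,s2) ✓  (d2,s2,a2)→rehearsed(a2,s2) ✓  (d2,s4,a1)→rehearsed(a1,s4) ✗  (d2,s4,a2)→rehearsed(a2,s4) ✓  (d2,s4,a3)→rehearsed(a3,s4) ✗  (d3,s1,a1)→rehearsed(a1,s1) ✗  (d3,s3,a3)→rehearsed(a3,s3) ✗  (d3,s5,a2)→rehearsed(a2,s5) ✓  (d3,s5,a3)→rehearsed(a3,s5) ✗
Counterexamples (restrictor triples failing the scope): 6.

6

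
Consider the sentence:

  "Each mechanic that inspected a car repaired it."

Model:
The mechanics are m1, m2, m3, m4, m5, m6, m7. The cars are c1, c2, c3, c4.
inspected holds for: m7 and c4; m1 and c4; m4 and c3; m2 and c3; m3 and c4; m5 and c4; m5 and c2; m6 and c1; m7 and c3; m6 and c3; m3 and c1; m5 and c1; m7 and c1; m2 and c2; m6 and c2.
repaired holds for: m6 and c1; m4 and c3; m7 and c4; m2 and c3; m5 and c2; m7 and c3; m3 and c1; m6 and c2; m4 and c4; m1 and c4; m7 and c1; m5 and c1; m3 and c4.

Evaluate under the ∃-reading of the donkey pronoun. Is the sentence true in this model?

True

"it" takes "a car" as antecedent — a donkey pronoun bound across the clause boundary.
Weak reading: every mechanic m with some inspected-car has at least one inspected-car c such that repaired(m,c).
Per mechanic: m1:✓  m2:✓  m3:✓  m4:✓  m5:✓  m6:✓  m7:✓
Every mechanic in the restrictor has a witness.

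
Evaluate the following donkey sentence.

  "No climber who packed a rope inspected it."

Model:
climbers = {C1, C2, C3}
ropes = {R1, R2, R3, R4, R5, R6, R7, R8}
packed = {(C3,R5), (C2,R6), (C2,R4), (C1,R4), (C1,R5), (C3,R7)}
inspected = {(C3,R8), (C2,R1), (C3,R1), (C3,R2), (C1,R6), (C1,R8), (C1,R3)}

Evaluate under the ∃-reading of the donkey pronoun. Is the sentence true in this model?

"it" takes "a rope" as antecedent — a donkey pronoun bound across the clause boundary.
Truth condition: for no (c,r) with packed(c,r) does inspected(c,r) hold.
Restrictor pairs — does the scope hold? (C1,R4):fails  (C1,R5):fails  (C2,R4):fails  (C2,R6):fails  (C3,R5):fails  (C3,R7):fails
Scope holds for no restrictor pair, so the sentence is true.

True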